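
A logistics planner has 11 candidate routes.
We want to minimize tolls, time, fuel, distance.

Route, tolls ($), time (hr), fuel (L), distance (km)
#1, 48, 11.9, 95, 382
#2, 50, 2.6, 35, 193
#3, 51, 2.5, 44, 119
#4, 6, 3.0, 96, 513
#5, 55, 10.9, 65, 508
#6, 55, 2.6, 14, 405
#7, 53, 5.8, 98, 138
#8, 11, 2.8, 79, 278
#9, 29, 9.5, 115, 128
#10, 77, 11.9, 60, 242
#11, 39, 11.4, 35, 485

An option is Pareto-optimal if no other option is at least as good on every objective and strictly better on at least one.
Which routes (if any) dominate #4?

#1: worse on tolls (48 vs 6).
#2: worse on tolls (50 vs 6).
#3: worse on tolls (51 vs 6).
#5: worse on tolls (55 vs 6).
#6: worse on tolls (55 vs 6).
#7: worse on tolls (53 vs 6).
#8: worse on tolls (11 vs 6).
#9: worse on tolls (29 vs 6).
#10: worse on tolls (77 vs 6).
#11: worse on tolls (39 vs 6).
No option dominates #4.

none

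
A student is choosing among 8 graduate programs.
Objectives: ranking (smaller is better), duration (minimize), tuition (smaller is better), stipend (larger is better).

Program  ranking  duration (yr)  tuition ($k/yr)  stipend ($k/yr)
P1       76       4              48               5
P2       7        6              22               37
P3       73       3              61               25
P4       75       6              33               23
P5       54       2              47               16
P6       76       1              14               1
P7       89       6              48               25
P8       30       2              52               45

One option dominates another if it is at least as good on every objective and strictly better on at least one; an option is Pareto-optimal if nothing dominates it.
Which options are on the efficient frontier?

P2, P5, P6, P8

P1: dominated by P5 (ranking 54≤76, duration 2≤4, tuition 47≤48, stipend 16≥5).
P2: not dominated (best ranking).
P3: dominated by P8 (ranking 30≤73, duration 2≤3, tuition 52≤61, stipend 45≥25).
P4: dominated by P2 (ranking 7≤75, duration 6≤6, tuition 22≤33, stipend 37≥23).
P5: not dominated.
P6: not dominated (best duration).
P7: dominated by P2 (ranking 7≤89, duration 6≤6, tuition 22≤48, stipend 37≥25).
P8: not dominated (best stipend).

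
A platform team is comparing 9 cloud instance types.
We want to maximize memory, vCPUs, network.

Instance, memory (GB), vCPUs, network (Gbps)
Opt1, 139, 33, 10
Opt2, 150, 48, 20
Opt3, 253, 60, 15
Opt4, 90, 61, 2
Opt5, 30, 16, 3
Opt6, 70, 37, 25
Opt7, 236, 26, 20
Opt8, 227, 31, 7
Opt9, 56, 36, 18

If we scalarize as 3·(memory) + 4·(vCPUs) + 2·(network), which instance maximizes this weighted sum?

Opt3

Opt1: 3·139 + 4·33 + 2·10 = 569
Opt2: 3·150 + 4·48 + 2·20 = 682
Opt3: 3·253 + 4·60 + 2·15 = 1029
Opt4: 3·90 + 4·61 + 2·2 = 518
Opt5: 3·30 + 4·16 + 2·3 = 160
Opt6: 3·70 + 4·37 + 2·25 = 408
Opt7: 3·236 + 4·26 + 2·20 = 852
Opt8: 3·227 + 4·31 + 2·7 = 819
Opt9: 3·56 + 4·36 + 2·18 = 348
Highest: Opt3 at 1029.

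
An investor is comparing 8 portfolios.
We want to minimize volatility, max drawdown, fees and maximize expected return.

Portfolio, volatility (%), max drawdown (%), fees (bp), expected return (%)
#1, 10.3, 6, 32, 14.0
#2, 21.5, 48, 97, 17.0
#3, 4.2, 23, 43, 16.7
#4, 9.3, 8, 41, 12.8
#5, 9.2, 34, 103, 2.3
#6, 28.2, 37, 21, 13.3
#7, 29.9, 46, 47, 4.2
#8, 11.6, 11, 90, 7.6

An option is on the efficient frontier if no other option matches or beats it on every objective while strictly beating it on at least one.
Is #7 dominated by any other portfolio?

Yes

#1 vs #7: volatility 10.3≤29.9, max drawdown 6≤46, fees 32≤47, expected return 14.0≥4.2 — #1 is at least as good on every objective and strictly better on at least one, so #1 dominates #7.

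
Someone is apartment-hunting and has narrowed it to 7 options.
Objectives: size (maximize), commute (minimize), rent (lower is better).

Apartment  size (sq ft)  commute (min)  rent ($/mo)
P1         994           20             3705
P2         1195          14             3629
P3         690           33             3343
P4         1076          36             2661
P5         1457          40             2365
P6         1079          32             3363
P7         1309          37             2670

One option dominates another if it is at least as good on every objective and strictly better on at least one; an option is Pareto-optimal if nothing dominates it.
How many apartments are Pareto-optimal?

6

P1: dominated by P2 (size 1195≥994, commute 14≤20, rent 3629≤3705).
P2: not dominated (best commute).
P3: not dominated.
P4: not dominated.
P5: not dominated (best size).
P6: not dominated.
P7: not dominated.
Pareto-optimal: P2, P3, P4, P5, P6, P7 → 6.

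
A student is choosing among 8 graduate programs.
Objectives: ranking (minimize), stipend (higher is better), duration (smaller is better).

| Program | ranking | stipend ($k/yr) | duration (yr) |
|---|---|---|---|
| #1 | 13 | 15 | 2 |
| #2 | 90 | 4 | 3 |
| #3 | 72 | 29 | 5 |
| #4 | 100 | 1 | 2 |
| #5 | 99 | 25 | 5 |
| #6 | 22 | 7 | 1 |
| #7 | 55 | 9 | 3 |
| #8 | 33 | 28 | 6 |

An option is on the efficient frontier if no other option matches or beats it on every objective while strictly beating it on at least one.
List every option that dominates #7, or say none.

#1: ranking 13≤55, stipend 15≥9, duration 2≤3 — dominates #7.
Others (#2, #3, #4, #5, #6, #8) are each worse than #7 on at least one objective.

#1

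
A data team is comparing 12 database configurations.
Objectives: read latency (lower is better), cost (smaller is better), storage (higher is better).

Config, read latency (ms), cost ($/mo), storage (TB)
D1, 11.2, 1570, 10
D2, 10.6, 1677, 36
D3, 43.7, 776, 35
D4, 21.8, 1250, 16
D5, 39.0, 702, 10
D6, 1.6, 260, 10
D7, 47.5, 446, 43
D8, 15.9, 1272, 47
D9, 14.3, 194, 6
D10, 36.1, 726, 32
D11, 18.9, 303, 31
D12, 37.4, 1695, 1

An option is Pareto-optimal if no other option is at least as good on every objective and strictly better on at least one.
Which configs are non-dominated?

D2, D3, D6, D7, D8, D9, D10, D11

D1: dominated by D6 (read latency 1.6≤11.2, cost 260≤1570, storage 10≥10).
D2: not dominated.
D3: not dominated.
D4: dominated by D11 (read latency 18.9≤21.8, cost 303≤1250, storage 31≥16).
D5: dominated by D6 (read latency 1.6≤39.0, cost 260≤702, storage 10≥10).
D6: not dominated (best read latency).
D7: not dominated.
D8: not dominated (best storage).
D9: not dominated (best cost).
D10: not dominated.
D11: not dominated.
D12: dominated by D1 (read latency 11.2≤37.4, cost 1570≤1695, storage 10≥1).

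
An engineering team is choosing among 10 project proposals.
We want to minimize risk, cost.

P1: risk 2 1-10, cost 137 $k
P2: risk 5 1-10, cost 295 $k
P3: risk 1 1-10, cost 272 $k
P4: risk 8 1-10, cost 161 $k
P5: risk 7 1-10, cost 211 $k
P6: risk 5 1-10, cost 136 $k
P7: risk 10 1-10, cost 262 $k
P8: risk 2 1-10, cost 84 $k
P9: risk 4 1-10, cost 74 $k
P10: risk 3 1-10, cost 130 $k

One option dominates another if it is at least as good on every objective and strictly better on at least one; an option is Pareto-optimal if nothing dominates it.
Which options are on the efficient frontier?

P1: dominated by P8 (risk 2≤2, cost 84≤137).
P2: dominated by P1 (risk 2≤5, cost 137≤295).
P3: not dominated (best risk).
P4: dominated by P1 (risk 2≤8, cost 137≤161).
P5: dominated by P1 (risk 2≤7, cost 137≤211).
P6: dominated by P8 (risk 2≤5, cost 84≤136).
P7: dominated by P1 (risk 2≤10, cost 137≤262).
P8: not dominated.
P9: not dominated (best cost).
P10: dominated by P8 (risk 2≤3, cost 84≤130).

P3, P8, P9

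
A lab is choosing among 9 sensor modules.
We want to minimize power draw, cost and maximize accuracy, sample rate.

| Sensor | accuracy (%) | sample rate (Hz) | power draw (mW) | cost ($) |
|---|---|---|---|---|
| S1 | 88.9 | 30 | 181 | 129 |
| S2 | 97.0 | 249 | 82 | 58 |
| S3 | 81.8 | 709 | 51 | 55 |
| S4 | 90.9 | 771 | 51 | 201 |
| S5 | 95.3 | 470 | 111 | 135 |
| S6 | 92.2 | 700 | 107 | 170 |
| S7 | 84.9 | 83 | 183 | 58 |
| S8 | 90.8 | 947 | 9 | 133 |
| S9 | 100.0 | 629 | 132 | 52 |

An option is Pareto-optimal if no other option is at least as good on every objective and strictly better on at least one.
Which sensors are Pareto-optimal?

S1: dominated by S2 (accuracy 97.0≥88.9, sample rate 249≥30, power draw 82≤181, cost 58≤129).
S2: not dominated.
S3: not dominated.
S4: not dominated.
S5: not dominated.
S6: not dominated.
S7: dominated by S2 (accuracy 97.0≥84.9, sample rate 249≥83, power draw 82≤183, cost 58≤58).
S8: not dominated (best sample rate).
S9: not dominated (best accuracy).

S2, S3, S4, S5, S6, S8, S9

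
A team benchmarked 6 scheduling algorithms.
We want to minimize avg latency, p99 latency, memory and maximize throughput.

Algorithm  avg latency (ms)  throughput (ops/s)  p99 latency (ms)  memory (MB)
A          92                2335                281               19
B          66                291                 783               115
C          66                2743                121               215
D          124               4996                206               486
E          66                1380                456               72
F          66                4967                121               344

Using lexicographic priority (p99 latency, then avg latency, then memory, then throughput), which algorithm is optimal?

First minimize p99 latency: best is 121, kept {C, F}.
Then minimize avg latency: best is 66, kept {C, F}.
Then minimize memory: best is 215, kept {C}.

C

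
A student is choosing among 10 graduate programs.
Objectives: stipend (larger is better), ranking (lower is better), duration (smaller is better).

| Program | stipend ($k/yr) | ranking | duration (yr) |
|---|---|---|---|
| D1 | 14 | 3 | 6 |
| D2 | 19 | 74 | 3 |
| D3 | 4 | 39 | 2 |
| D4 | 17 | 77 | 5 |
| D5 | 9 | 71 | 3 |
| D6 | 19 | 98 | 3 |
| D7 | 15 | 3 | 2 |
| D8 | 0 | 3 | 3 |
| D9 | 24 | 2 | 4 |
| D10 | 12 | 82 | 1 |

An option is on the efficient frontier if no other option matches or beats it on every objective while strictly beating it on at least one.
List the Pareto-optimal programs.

D1: dominated by D7 (stipend 15≥14, ranking 3≤3, duration 2≤6).
D2: not dominated.
D3: dominated by D7 (stipend 15≥4, ranking 3≤39, duration 2≤2).
D4: dominated by D2 (stipend 19≥17, ranking 74≤77, duration 3≤5).
D5: dominated by D7 (stipend 15≥9, ranking 3≤71, duration 2≤3).
D6: dominated by D2 (stipend 19≥19, ranking 74≤98, duration 3≤3).
D7: not dominated.
D8: dominated by D7 (stipend 15≥0, ranking 3≤3, duration 2≤3).
D9: not dominated (best stipend).
D10: not dominated (best duration).

D2, D7, D9, D10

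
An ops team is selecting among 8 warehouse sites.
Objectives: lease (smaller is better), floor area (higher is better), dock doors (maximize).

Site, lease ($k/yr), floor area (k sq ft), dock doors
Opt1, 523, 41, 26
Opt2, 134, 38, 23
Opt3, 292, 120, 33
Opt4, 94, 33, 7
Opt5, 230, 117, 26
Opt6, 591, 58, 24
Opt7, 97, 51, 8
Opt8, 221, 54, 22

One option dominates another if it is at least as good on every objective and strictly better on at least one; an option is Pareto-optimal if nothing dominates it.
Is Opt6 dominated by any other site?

Opt3 vs Opt6: lease 292≤591, floor area 120≥58, dock doors 33≥24 — Opt3 is at least as good on every objective and strictly better on at least one, so Opt3 dominates Opt6.

Yes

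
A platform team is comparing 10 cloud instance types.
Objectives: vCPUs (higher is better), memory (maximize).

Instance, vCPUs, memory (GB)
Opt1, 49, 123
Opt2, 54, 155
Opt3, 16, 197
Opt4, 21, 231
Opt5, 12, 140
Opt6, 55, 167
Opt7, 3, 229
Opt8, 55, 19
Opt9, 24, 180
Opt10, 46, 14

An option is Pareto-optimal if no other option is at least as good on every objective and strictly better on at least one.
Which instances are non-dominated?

Opt1: dominated by Opt2 (vCPUs 54≥49, memory 155≥123).
Opt2: dominated by Opt6 (vCPUs 55≥54, memory 167≥155).
Opt3: dominated by Opt4 (vCPUs 21≥16, memory 231≥197).
Opt4: not dominated (best memory).
Opt5: dominated by Opt2 (vCPUs 54≥12, memory 155≥140).
Opt6: not dominated.
Opt7: dominated by Opt4 (vCPUs 21≥3, memory 231≥229).
Opt8: dominated by Opt6 (vCPUs 55≥55, memory 167≥19).
Opt9: not dominated.
Opt10: dominated by Opt1 (vCPUs 49≥46, memory 123≥14).

Opt4, Opt6, Opt9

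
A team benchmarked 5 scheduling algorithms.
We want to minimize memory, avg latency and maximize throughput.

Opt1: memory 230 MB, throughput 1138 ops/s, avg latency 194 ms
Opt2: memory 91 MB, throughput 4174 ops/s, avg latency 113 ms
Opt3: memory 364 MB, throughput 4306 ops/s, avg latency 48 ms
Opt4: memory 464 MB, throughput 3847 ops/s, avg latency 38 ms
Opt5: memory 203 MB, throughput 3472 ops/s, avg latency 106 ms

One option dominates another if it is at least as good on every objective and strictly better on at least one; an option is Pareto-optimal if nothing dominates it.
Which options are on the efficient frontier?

Opt2, Opt3, Opt4, Opt5

Opt1: dominated by Opt2 (memory 91≤230, throughput 4174≥1138, avg latency 113≤194).
Opt2: not dominated (best memory).
Opt3: not dominated (best throughput).
Opt4: not dominated (best avg latency).
Opt5: not dominated.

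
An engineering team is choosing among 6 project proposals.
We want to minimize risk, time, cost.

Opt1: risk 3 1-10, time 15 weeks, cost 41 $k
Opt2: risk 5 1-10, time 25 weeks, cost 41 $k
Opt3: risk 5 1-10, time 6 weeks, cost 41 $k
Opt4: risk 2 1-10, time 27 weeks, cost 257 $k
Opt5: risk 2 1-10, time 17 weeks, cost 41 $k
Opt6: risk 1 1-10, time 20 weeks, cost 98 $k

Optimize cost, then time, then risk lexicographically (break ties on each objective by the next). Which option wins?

First minimize cost: best is 41, kept {Opt1, Opt2, Opt3, Opt5}.
Then minimize time: best is 6, kept {Opt3}.

Opt3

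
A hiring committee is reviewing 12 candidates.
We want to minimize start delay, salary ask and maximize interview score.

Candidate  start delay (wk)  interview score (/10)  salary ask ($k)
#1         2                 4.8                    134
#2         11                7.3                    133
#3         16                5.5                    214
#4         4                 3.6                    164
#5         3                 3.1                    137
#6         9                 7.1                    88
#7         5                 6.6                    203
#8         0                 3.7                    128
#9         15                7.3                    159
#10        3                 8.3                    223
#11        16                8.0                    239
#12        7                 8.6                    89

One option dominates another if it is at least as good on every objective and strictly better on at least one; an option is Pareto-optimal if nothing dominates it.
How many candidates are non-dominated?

6

#1: not dominated.
#2: dominated by #12 (start delay 7≤11, interview score 8.6≥7.3, salary ask 89≤133).
#3: dominated by #2 (start delay 11≤16, interview score 7.3≥5.5, salary ask 133≤214).
#4: dominated by #1 (start delay 2≤4, interview score 4.8≥3.6, salary ask 134≤164).
#5: dominated by #1 (start delay 2≤3, interview score 4.8≥3.1, salary ask 134≤137).
#6: not dominated (best salary ask).
#7: not dominated.
#8: not dominated (best start delay).
#9: dominated by #2 (start delay 11≤15, interview score 7.3≥7.3, salary ask 133≤159).
#10: not dominated.
#11: dominated by #10 (start delay 3≤16, interview score 8.3≥8.0, salary ask 223≤239).
#12: not dominated (best interview score).
Pareto-optimal: #1, #6, #7, #8, #10, #12 → 6.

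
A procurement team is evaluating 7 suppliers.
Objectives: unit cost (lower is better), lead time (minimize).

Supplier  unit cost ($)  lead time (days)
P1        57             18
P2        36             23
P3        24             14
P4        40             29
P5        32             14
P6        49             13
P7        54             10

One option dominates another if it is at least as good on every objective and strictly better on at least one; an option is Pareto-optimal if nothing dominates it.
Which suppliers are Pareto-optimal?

P3, P6, P7

P1: dominated by P3 (unit cost 24≤57, lead time 14≤18).
P2: dominated by P3 (unit cost 24≤36, lead time 14≤23).
P3: not dominated (best unit cost).
P4: dominated by P2 (unit cost 36≤40, lead time 23≤29).
P5: dominated by P3 (unit cost 24≤32, lead time 14≤14).
P6: not dominated.
P7: not dominated (best lead time).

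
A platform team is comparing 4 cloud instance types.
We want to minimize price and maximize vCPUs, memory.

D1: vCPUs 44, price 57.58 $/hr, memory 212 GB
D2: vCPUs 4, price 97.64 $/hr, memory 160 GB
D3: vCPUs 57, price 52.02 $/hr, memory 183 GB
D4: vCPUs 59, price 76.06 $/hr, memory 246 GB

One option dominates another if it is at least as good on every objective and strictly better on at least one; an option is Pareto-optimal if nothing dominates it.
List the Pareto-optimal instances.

D1, D3, D4

D1: not dominated.
D2: dominated by D1 (vCPUs 44≥4, price 57.58≤97.64, memory 212≥160).
D3: not dominated (best price).
D4: not dominated (best vCPUs).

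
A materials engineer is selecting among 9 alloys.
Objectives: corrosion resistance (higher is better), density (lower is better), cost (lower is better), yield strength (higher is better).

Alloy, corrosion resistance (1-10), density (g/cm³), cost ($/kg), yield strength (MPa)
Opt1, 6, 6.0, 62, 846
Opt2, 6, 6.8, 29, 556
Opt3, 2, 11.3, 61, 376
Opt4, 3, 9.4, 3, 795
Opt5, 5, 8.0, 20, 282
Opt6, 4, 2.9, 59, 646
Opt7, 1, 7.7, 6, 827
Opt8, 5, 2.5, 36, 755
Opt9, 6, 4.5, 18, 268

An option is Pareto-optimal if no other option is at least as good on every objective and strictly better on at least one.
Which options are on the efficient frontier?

Opt1: not dominated (best yield strength).
Opt2: not dominated.
Opt3: dominated by Opt2 (corrosion resistance 6≥2, density 6.8≤11.3, cost 29≤61, yield strength 556≥376).
Opt4: not dominated (best cost).
Opt5: not dominated.
Opt6: dominated by Opt8 (corrosion resistance 5≥4, density 2.5≤2.9, cost 36≤59, yield strength 755≥646).
Opt7: not dominated.
Opt8: not dominated (best density).
Opt9: not dominated.

Opt1, Opt2, Opt4, Opt5, Opt7, Opt8, Opt9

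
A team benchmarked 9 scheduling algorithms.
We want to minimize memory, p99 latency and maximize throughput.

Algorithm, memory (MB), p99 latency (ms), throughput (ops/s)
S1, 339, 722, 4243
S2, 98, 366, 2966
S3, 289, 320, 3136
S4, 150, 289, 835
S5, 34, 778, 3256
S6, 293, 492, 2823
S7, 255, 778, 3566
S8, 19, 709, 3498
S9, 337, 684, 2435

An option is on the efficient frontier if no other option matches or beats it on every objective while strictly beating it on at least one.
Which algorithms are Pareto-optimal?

S1: not dominated (best throughput).
S2: not dominated.
S3: not dominated.
S4: not dominated (best p99 latency).
S5: dominated by S8 (memory 19≤34, p99 latency 709≤778, throughput 3498≥3256).
S6: dominated by S2 (memory 98≤293, p99 latency 366≤492, throughput 2966≥2823).
S7: not dominated.
S8: not dominated (best memory).
S9: dominated by S2 (memory 98≤337, p99 latency 366≤684, throughput 2966≥2435).

S1, S2, S3, S4, S7, S8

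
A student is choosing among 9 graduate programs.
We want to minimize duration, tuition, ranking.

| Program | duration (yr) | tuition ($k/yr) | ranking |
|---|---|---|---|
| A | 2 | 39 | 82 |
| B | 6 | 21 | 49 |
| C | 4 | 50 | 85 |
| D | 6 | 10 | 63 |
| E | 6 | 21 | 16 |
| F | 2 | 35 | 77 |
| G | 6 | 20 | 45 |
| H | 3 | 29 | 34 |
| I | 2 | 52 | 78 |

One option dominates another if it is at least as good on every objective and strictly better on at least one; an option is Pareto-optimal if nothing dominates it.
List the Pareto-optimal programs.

A: dominated by F (duration 2≤2, tuition 35≤39, ranking 77≤82).
B: dominated by E (duration 6≤6, tuition 21≤21, ranking 16≤49).
C: dominated by A (duration 2≤4, tuition 39≤50, ranking 82≤85).
D: not dominated (best tuition).
E: not dominated (best ranking).
F: not dominated.
G: not dominated.
H: not dominated.
I: dominated by F (duration 2≤2, tuition 35≤52, ranking 77≤78).

D, E, F, G, H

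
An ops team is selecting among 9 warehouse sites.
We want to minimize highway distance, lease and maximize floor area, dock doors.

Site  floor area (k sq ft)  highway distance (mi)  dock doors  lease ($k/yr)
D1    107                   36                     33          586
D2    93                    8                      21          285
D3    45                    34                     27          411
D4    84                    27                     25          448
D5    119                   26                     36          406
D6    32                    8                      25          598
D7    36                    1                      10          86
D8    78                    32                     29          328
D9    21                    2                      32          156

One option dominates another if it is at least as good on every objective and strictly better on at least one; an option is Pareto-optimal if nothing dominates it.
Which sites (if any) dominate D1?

D5: floor area 119≥107, highway distance 26≤36, dock doors 36≥33, lease 406≤586 — dominates D1.
Others (D2, D3, D4, D6, D7, D8, D9) are each worse than D1 on at least one objective.

D5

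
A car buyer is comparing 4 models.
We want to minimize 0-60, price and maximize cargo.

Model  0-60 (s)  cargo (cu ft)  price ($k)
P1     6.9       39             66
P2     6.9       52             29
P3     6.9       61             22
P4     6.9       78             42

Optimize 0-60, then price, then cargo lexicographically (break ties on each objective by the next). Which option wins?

First minimize 0-60: best is 6.9, kept {P1, P2, P3, P4}.
Then minimize price: best is 22, kept {P3}.

P3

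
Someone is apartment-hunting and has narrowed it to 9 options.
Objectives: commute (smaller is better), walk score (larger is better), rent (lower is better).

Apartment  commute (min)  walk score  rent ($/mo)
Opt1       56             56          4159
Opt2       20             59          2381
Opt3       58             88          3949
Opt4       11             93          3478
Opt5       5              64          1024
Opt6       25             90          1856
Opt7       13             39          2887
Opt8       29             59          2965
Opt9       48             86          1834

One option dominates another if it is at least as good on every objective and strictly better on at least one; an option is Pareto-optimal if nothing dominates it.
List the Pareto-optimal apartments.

Opt1: dominated by Opt2 (commute 20≤56, walk score 59≥56, rent 2381≤4159).
Opt2: dominated by Opt5 (commute 5≤20, walk score 64≥59, rent 1024≤2381).
Opt3: dominated by Opt4 (commute 11≤58, walk score 93≥88, rent 3478≤3949).
Opt4: not dominated (best walk score).
Opt5: not dominated (best commute).
Opt6: not dominated.
Opt7: dominated by Opt5 (commute 5≤13, walk score 64≥39, rent 1024≤2887).
Opt8: dominated by Opt2 (commute 20≤29, walk score 59≥59, rent 2381≤2965).
Opt9: not dominated.

Opt4, Opt5, Opt6, Opt9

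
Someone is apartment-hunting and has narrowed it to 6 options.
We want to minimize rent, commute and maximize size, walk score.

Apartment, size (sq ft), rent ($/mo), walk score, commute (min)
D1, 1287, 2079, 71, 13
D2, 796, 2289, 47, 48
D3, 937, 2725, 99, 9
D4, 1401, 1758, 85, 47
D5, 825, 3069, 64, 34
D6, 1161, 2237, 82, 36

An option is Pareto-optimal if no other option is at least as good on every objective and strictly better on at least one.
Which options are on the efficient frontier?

D1, D3, D4, D6

D1: not dominated.
D2: dominated by D1 (size 1287≥796, rent 2079≤2289, walk score 71≥47, commute 13≤48).
D3: not dominated (best walk score).
D4: not dominated (best size).
D5: dominated by D1 (size 1287≥825, rent 2079≤3069, walk score 71≥64, commute 13≤34).
D6: not dominated.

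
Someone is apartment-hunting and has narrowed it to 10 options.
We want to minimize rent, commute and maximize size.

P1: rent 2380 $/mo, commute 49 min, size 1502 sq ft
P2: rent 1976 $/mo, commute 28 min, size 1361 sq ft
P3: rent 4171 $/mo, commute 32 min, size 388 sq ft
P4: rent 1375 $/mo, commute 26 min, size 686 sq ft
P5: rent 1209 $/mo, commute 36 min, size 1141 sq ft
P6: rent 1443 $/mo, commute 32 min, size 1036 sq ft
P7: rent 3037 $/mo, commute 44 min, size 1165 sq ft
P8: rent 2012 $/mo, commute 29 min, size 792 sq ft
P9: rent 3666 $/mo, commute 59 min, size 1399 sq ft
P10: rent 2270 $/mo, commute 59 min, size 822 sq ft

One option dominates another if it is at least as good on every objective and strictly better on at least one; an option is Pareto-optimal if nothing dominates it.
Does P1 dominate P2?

P1 vs P2: P1 is worse on rent (2380 vs 1976), so it does not dominate P2.

No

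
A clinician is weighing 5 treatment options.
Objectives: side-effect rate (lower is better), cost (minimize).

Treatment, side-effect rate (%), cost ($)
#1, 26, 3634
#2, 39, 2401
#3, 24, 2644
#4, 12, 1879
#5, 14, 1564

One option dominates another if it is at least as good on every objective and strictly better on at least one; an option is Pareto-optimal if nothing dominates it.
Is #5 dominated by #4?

#4 vs #5: #4 is worse on cost (1879 vs 1564), so it does not dominate #5.

No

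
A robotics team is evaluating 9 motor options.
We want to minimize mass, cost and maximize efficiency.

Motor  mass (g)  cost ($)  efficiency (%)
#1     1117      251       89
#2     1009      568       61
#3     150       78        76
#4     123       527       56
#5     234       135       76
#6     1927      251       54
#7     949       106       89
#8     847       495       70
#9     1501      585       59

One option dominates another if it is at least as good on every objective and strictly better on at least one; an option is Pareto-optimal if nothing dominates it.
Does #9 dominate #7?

No

#9 vs #7: #9 is worse on mass (1501 vs 949), so it does not dominate #7.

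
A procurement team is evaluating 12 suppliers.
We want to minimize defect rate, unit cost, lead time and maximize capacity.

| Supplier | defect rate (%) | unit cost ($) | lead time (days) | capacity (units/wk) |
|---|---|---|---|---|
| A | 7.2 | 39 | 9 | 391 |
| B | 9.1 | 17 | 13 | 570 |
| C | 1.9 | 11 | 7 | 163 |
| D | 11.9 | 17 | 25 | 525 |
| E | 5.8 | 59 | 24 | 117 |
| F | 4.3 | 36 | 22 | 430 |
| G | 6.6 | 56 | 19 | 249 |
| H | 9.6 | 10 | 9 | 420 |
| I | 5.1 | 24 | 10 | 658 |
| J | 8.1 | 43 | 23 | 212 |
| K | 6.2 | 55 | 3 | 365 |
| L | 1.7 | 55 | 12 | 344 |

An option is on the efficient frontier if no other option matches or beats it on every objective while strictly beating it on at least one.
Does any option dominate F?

No

A: worse on defect rate (7.2 vs 4.3).
B: worse on defect rate (9.1 vs 4.3).
C: worse on capacity (163 vs 430).
D: worse on defect rate (11.9 vs 4.3).
E: worse on defect rate (5.8 vs 4.3).
G: worse on defect rate (6.6 vs 4.3).
H: worse on defect rate (9.6 vs 4.3).
I: worse on defect rate (5.1 vs 4.3).
J: worse on defect rate (8.1 vs 4.3).
K: worse on defect rate (6.2 vs 4.3).
L: worse on unit cost (55 vs 36).
No option is at least as good as F on every objective and strictly better on one.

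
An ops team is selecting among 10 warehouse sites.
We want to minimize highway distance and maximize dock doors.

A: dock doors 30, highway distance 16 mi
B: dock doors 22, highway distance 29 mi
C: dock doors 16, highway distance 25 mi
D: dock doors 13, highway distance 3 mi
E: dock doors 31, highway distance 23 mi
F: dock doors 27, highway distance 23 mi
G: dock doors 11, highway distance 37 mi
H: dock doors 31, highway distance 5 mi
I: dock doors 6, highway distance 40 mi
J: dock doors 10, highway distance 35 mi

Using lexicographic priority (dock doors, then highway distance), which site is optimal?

First maximize dock doors: best is 31, kept {E, H}.
Then minimize highway distance: best is 5, kept {H}.

H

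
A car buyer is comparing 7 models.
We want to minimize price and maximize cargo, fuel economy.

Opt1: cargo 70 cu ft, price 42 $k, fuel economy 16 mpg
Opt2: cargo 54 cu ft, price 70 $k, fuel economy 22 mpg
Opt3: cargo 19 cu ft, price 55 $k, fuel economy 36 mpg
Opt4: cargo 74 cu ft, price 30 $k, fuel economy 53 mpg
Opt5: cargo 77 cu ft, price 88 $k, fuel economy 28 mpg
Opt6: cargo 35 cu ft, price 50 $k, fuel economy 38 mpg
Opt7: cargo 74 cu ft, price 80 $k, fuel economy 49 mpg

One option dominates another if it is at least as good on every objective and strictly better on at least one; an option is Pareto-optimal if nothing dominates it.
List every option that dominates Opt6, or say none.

Opt4: cargo 74≥35, price 30≤50, fuel economy 53≥38 — dominates Opt6.
Others (Opt1, Opt2, Opt3, Opt5, Opt7) are each worse than Opt6 on at least one objective.

Opt4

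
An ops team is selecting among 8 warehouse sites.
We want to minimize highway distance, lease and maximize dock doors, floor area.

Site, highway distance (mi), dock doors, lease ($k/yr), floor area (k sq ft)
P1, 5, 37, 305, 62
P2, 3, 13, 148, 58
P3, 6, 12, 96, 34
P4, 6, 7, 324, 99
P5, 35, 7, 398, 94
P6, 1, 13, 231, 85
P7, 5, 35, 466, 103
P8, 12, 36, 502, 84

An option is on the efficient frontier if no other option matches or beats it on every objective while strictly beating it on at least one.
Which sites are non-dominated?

P1: not dominated (best dock doors).
P2: not dominated.
P3: not dominated (best lease).
P4: not dominated.
P5: dominated by P4 (highway distance 6≤35, dock doors 7≥7, lease 324≤398, floor area 99≥94).
P6: not dominated (best highway distance).
P7: not dominated (best floor area).
P8: not dominated.

P1, P2, P3, P4, P6, P7, P8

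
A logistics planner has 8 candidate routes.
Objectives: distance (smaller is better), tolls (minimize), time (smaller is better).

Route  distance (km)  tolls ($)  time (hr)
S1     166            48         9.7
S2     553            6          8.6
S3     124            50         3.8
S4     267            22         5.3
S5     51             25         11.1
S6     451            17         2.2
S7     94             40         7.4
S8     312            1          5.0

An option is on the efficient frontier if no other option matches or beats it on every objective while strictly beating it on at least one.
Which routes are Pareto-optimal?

S3, S4, S5, S6, S7, S8

S1: dominated by S7 (distance 94≤166, tolls 40≤48, time 7.4≤9.7).
S2: dominated by S8 (distance 312≤553, tolls 1≤6, time 5.0≤8.6).
S3: not dominated.
S4: not dominated.
S5: not dominated (best distance).
S6: not dominated (best time).
S7: not dominated.
S8: not dominated (best tolls).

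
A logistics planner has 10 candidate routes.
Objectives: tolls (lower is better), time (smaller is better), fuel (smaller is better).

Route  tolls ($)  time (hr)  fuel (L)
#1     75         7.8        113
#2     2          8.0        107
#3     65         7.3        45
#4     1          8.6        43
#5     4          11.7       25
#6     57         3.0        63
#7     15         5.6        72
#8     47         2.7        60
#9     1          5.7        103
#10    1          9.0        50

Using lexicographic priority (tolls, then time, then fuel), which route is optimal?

#9

First minimize tolls: best is 1, kept {#4, #9, #10}.
Then minimize time: best is 5.7, kept {#9}.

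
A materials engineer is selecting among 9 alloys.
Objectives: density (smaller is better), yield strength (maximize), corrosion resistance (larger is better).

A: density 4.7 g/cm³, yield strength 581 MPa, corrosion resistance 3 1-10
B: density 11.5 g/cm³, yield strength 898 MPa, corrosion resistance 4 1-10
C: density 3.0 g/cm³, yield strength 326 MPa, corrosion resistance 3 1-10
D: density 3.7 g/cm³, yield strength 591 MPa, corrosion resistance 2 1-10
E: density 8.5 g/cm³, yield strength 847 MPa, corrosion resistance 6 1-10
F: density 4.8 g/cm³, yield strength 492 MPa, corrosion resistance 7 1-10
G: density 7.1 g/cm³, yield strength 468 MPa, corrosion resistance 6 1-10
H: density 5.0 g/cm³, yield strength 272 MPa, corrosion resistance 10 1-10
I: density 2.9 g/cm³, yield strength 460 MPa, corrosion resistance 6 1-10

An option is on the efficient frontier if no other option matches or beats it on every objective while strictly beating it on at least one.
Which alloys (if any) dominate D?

none

A: worse on density (4.7 vs 3.7).
B: worse on density (11.5 vs 3.7).
C: worse on yield strength (326 vs 591).
E: worse on density (8.5 vs 3.7).
F: worse on density (4.8 vs 3.7).
G: worse on density (7.1 vs 3.7).
H: worse on density (5.0 vs 3.7).
I: worse on yield strength (460 vs 591).
No option dominates D.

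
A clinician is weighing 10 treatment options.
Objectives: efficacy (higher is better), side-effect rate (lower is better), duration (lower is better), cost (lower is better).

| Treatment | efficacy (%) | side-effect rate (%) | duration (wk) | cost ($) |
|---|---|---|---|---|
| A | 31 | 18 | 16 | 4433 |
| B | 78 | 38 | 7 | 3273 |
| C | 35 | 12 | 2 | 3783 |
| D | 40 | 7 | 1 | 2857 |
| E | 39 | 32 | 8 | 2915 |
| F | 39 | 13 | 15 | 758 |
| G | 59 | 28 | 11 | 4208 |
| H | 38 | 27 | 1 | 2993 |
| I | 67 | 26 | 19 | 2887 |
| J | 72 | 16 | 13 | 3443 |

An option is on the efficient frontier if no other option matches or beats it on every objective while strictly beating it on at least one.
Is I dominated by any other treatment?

No

A: worse on efficacy (31 vs 67).
B: worse on side-effect rate (38 vs 26).
C: worse on efficacy (35 vs 67).
D: worse on efficacy (40 vs 67).
E: worse on efficacy (39 vs 67).
F: worse on efficacy (39 vs 67).
G: worse on efficacy (59 vs 67).
H: worse on efficacy (38 vs 67).
J: worse on cost (3443 vs 2887).
No option is at least as good as I on every objective and strictly better on one.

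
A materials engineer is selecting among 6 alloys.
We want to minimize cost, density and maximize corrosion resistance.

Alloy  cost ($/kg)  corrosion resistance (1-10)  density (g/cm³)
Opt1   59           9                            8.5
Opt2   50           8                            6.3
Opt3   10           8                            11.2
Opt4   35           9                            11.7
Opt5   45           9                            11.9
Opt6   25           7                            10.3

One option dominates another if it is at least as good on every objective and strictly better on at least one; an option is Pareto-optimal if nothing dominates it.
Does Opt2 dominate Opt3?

No

Opt2 vs Opt3: Opt2 is worse on cost (50 vs 10), so it does not dominate Opt3.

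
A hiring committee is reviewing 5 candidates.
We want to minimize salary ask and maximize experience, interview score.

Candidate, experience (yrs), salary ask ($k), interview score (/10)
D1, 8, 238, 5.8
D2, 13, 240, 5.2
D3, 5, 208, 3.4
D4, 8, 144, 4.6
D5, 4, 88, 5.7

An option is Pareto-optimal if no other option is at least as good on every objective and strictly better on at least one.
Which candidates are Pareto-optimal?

D1, D2, D4, D5

D1: not dominated (best interview score).
D2: not dominated (best experience).
D3: dominated by D4 (experience 8≥5, salary ask 144≤208, interview score 4.6≥3.4).
D4: not dominated.
D5: not dominated (best salary ask).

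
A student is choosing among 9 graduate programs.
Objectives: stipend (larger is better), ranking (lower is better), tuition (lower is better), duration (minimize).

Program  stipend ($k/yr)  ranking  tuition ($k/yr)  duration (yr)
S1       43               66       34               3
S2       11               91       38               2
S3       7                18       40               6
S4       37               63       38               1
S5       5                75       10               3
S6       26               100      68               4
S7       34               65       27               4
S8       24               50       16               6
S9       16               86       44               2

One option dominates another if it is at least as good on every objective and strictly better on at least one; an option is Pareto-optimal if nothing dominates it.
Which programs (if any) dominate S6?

S1: stipend 43≥26, ranking 66≤100, tuition 34≤68, duration 3≤4 — dominates S6.
S4: stipend 37≥26, ranking 63≤100, tuition 38≤68, duration 1≤4 — dominates S6.
S7: stipend 34≥26, ranking 65≤100, tuition 27≤68, duration 4≤4 — dominates S6.
Others (S2, S3, S5, S8, S9) are each worse than S6 on at least one objective.

S1, S4, S7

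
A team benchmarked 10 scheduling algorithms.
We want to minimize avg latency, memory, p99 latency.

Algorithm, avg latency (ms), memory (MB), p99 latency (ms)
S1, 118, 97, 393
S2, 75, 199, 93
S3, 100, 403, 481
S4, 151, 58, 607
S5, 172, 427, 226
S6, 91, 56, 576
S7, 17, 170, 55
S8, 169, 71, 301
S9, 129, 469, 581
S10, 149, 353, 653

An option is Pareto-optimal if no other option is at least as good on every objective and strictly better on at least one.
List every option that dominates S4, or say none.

S6: avg latency 91≤151, memory 56≤58, p99 latency 576≤607 — dominates S4.
Others (S1, S2, S3, S5, S7, S8, S9, S10) are each worse than S4 on at least one objective.

S6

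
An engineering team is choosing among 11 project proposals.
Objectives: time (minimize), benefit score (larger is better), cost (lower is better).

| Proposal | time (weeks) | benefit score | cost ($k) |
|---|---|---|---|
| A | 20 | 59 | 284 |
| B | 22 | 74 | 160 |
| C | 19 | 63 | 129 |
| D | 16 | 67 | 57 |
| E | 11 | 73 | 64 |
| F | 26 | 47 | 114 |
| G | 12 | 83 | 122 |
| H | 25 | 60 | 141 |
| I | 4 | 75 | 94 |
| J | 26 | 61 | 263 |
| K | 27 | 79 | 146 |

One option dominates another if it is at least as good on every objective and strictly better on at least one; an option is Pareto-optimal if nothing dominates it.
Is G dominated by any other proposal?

No

A: worse on time (20 vs 12).
B: worse on time (22 vs 12).
C: worse on time (19 vs 12).
D: worse on time (16 vs 12).
E: worse on benefit score (73 vs 83).
F: worse on time (26 vs 12).
H: worse on time (25 vs 12).
I: worse on benefit score (75 vs 83).
J: worse on time (26 vs 12).
K: worse on time (27 vs 12).
No option is at least as good as G on every objective and strictly better on one.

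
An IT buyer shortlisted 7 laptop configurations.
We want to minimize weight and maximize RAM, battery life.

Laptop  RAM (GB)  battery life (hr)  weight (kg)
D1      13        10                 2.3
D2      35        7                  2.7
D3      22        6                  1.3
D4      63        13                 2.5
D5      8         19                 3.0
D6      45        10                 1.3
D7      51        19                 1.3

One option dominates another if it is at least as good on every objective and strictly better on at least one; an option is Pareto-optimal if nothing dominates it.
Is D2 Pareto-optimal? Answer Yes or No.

D4 vs D2: RAM 63≥35, battery life 13≥7, weight 2.5≤2.7 — D4 is at least as good on every objective and strictly better on at least one, so D4 dominates D2.

No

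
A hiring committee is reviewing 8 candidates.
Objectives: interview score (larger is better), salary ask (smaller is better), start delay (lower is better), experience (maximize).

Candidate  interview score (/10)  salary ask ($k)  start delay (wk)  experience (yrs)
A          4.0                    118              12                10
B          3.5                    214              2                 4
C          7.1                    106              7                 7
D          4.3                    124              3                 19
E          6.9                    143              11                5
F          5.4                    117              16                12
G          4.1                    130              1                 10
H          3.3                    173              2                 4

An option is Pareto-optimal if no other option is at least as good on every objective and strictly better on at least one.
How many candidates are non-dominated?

A: not dominated.
B: dominated by G (interview score 4.1≥3.5, salary ask 130≤214, start delay 1≤2, experience 10≥4).
C: not dominated (best interview score).
D: not dominated (best experience).
E: dominated by C (interview score 7.1≥6.9, salary ask 106≤143, start delay 7≤11, experience 7≥5).
F: not dominated.
G: not dominated (best start delay).
H: dominated by G (interview score 4.1≥3.3, salary ask 130≤173, start delay 1≤2, experience 10≥4).
Pareto-optimal: A, C, D, F, G → 5.

5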